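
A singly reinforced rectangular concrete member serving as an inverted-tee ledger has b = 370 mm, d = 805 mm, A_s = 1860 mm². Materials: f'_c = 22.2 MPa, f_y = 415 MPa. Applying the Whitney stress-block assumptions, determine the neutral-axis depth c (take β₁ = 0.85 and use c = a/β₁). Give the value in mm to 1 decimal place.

c ≈ 130.1 mm

T = A_s f_y = 1860 × 415 = 771900 N = 771.9 kN.
Setting C = 0.85 f'_c a b equal to T: a = 771900/(0.85 × 22.2 × 370) = 110.557 mm.
With β₁ = 0.85, c = a/β₁ = 110.557/0.85 = 130.1 mm.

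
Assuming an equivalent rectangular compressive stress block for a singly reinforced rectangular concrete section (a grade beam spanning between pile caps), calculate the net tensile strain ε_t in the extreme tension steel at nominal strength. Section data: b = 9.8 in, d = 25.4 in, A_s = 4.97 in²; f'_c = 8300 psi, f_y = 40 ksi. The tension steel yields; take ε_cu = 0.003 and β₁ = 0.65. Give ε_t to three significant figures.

a = A_s f_y/(0.85 f'_c b) = 2.875 in.
β₁ = 0.65, so c = a/β₁ = 2.875/0.65 = 4.423 in.
From the linear strain diagram with ε_cu = 0.003: ε_t = 0.003 (d − c)/c = 0.003 × (25.4 − 4.423)/4.423 = 0.0142.
Since ε_t ≥ 0.005, the section is tension-controlled.

ε_t ≈ 0.0142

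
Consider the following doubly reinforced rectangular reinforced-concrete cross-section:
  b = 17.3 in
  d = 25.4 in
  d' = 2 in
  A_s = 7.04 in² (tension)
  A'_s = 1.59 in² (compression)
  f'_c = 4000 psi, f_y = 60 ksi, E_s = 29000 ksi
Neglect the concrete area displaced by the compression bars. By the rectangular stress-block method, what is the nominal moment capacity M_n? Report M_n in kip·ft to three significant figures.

M_n ≈ 802 kip·ft

Assume both steels yield.
a = (A_s − A'_s) f_y/(0.85 f'_c b) = (7.04 − 1.59) × 60/(0.85 × 4 × 17.3) = 5.559 in.
c = a/β₁ = 5.559/0.85 = 6.540 in; ε'_s = 0.003(c − d')/c = 0.0021 ≥ ε_y = 0.0021, so the compression steel yields.
M_n = (A_s − A'_s) f_y (d − a/2) + A'_s f_y (d − d') = 327 × (25.4 − 2.7795) + 95.4 × (25.4 − 2) = 7396.9 + 2232.4 = 9629.3 kip·in = 9629.3/12 = 802.44 kip·ft.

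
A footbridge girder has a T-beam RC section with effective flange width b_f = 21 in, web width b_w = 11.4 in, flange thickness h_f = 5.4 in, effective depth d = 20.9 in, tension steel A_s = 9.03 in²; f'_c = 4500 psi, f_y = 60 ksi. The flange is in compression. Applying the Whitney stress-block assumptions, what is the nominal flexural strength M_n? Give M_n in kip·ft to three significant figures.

M_n ≈ 786 kip·ft

Tension: T = A_s f_y = 9.03 × 60 = 541.8 kips.
Try a within the flange: a = T/(0.85 f'_c b_f) = 541.8/(0.85 × 4.5 × 21) = 6.745 in.
a = 6.745 > h_f = 5.4 in: the block extends into the web. Split into flange-overhang and web parts.
C_f = 0.85 f'_c (b_f − b_w) h_f = 0.85 × 4.5 × (21 − 11.4) × 5.4 = 198.3 kips.
Remaining web compression depth: a_w = (T − C_f)/(0.85 f'_c b_w) = (541.8 − 198.3)/(0.85 × 4.5 × 11.4) = 7.878 in.
M_n = C_f(d − h_f/2) + (T − C_f)(d − a_w/2) = 198.3 × (20.9 − 2.7) + 343.5 × (20.9 − 3.939) = 3609.1 + 5826.1 = 9435.2 kip·in.
M_n = 9435.2/12 = 786.27 kip·ft.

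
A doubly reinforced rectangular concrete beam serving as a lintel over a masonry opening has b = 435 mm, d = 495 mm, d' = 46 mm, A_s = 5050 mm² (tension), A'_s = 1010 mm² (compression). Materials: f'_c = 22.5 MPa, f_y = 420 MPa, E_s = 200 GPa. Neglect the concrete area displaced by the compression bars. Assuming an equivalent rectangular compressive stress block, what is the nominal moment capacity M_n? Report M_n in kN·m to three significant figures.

M_n ≈ 857 kN·m

Assume both tension and compression steel yield.
Net tension couple steel: A_s − A'_s = 4040 mm².
a = (A_s − A'_s) f_y / (0.85 f'_c b) = 1696800/(0.85 × 22.5 × 435) = 203.96 mm.
c = a/β₁ = 203.96/0.85 = 239.95 mm; ε'_s = 0.003(c − d')/c = 0.0024 ≥ f_y/E_s = 0.0021, so compression steel does yield.
M_n = (A_s − A'_s) f_y (d − a/2) + A'_s f_y (d − d') = [1696800 × (495 − 101.98) + 424200 × (495 − 46)] × 10⁻⁶ = 666.88 + 190.47 = 857.35 kN·m.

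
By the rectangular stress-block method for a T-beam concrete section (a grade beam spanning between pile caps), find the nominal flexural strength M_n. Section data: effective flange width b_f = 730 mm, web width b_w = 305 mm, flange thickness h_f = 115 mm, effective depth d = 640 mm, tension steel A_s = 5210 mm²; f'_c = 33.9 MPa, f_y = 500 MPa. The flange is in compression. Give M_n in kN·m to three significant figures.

Tension: T = A_s f_y = 5210 × 500 = 2605000 N.
Try a within the flange: a = T/(0.85 f'_c b_f) = 2605000/(0.85 × 33.9 × 730) = 123.84 mm.
a = 123.84 > h_f = 115 mm: the block extends into the web. Split into flange-overhang and web parts.
C_f = 0.85 f'_c (b_f − b_w) h_f = 0.85 × 33.9 × (730 − 305) × 115 = 1408333 N.
Remaining web compression depth: a_w = (T − C_f)/(0.85 f'_c b_w) = (2605000 − 1408333)/(0.85 × 33.9 × 305) = 136.16 mm.
M_n = C_f(d − h_f/2) + (T − C_f)(d − a_w/2) = 1408333 × (640 − 57.5) + 1196667 × (640 − 68.08) = 820.35 + 684.40 = 1504.75 × 10⁶ N·mm.
M_n = 1504.75 kN·m.

M_n ≈ 1500 kN·m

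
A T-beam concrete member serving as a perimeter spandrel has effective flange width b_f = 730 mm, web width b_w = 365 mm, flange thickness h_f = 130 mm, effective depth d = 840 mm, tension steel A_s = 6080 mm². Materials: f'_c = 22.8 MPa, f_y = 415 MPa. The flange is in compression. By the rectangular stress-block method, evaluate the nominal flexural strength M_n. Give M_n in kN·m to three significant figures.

M_n ≈ 1880 kN·m

Tension: T = A_s f_y = 6080 × 415 = 2523200 N.
Try a within the flange: a = T/(0.85 f'_c b_f) = 2523200/(0.85 × 22.8 × 730) = 178.35 mm.
a = 178.35 > h_f = 130 mm: the block extends into the web. Split into flange-overhang and web parts.
C_f = 0.85 f'_c (b_f − b_w) h_f = 0.85 × 22.8 × (730 − 365) × 130 = 919581 N.
Remaining web compression depth: a_w = (T − C_f)/(0.85 f'_c b_w) = (2523200 − 919581)/(0.85 × 22.8 × 365) = 226.70 mm.
M_n = C_f(d − h_f/2) + (T − C_f)(d − a_w/2) = 919581 × (840 − 65) + 1603619 × (840 − 113.35) = 712.68 + 1165.27 = 1877.95 × 10⁶ N·mm.
M_n = 1877.95 kN·m.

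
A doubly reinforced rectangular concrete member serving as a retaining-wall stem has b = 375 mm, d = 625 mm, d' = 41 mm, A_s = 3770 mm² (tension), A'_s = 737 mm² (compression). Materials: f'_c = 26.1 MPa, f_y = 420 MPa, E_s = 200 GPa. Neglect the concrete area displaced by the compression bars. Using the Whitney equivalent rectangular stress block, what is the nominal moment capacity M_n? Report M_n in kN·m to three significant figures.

M_n ≈ 879 kN·m

Assume both tension and compression steel yield.
Net tension couple steel: A_s − A'_s = 3033 mm².
a = (A_s − A'_s) f_y / (0.85 f'_c b) = 1273860/(0.85 × 26.1 × 375) = 153.12 mm.
c = a/β₁ = 153.12/0.85 = 180.14 mm; ε'_s = 0.003(c − d')/c = 0.0023 ≥ f_y/E_s = 0.0021, so compression steel does yield.
M_n = (A_s − A'_s) f_y (d − a/2) + A'_s f_y (d − d') = [1273860 × (625 − 76.56) + 309540 × (625 − 41)] × 10⁻⁶ = 698.64 + 180.77 = 879.41 kN·m.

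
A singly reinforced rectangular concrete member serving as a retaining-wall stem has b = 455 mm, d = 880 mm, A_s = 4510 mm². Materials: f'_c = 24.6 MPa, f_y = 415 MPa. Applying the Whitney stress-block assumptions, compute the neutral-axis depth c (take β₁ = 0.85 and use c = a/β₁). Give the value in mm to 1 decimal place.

T = A_s f_y = 4510 × 415 = 1871650 N = 1871.65 kN.
Setting C = 0.85 f'_c a b equal to T: a = 1871650/(0.85 × 24.6 × 455) = 196.725 mm.
With β₁ = 0.85, c = a/β₁ = 196.725/0.85 = 231.4 mm.

c ≈ 231.4 mm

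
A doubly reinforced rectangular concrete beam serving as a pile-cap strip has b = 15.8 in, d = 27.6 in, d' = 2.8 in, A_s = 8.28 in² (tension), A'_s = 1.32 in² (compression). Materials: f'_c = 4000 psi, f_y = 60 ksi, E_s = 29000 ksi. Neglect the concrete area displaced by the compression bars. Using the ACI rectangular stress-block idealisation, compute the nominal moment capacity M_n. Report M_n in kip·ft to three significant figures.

Assume both steels yield.
a = (A_s − A'_s) f_y/(0.85 f'_c b) = (8.28 − 1.32) × 60/(0.85 × 4 × 15.8) = 7.774 in.
c = a/β₁ = 7.774/0.85 = 9.146 in; ε'_s = 0.003(c − d')/c = 0.0021 ≥ ε_y = 0.0021, so the compression steel yields.
M_n = (A_s − A'_s) f_y (d − a/2) + A'_s f_y (d − d') = 417.6 × (27.6 − 3.887) + 79.2 × (27.6 − 2.8) = 9902.5 + 1964.2 = 11866.7 kip·in = 11866.7/12 = 988.89 kip·ft.

M_n ≈ 989 kip·ft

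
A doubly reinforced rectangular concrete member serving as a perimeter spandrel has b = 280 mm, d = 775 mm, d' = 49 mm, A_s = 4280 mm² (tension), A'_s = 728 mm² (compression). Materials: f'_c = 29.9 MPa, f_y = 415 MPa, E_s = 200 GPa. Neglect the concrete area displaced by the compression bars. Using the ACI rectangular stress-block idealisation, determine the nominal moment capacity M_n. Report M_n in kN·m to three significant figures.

Assume both tension and compression steel yield.
Net tension couple steel: A_s − A'_s = 3552 mm².
a = (A_s − A'_s) f_y / (0.85 f'_c b) = 1474080/(0.85 × 29.9 × 280) = 207.14 mm.
c = a/β₁ = 207.14/0.836 = 247.78 mm; ε'_s = 0.003(c − d')/c = 0.0024 ≥ f_y/E_s = 0.0021, so compression steel does yield.
M_n = (A_s − A'_s) f_y (d − a/2) + A'_s f_y (d − d') = [1474080 × (775 − 103.57) + 302120 × (775 − 49)] × 10⁻⁶ = 989.74 + 219.34 = 1209.08 kN·m.

M_n ≈ 1210 kN·m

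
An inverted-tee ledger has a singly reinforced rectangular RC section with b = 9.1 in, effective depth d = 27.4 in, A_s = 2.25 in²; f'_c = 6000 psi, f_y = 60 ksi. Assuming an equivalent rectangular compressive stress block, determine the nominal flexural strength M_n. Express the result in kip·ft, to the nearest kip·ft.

M_n ≈ 292 kip·ft

T = A_s f_y = 2.25 × 60 = 135 kips.
a = T/(0.85 f'_c b) = 135/(0.85 × 6 × 9.1) = 2.909 in.
M_n = T(d − a/2) = 135 × (27.4 − 1.4545) = 3502.6 kip·in = 3502.6/12 = 291.88 kip·ft.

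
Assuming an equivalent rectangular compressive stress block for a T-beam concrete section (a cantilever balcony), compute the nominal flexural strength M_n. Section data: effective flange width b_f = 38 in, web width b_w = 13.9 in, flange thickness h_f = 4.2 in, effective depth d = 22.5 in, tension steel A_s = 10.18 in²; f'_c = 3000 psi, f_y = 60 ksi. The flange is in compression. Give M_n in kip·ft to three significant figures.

M_n ≈ 954 kip·ft

Tension: T = A_s f_y = 10.18 × 60 = 610.8 kips.
Try a within the flange: a = T/(0.85 f'_c b_f) = 610.8/(0.85 × 3 × 38) = 6.303 in.
a = 6.303 > h_f = 4.2 in: the block extends into the web. Split into flange-overhang and web parts.
C_f = 0.85 f'_c (b_f − b_w) h_f = 0.85 × 3 × (38 − 13.9) × 4.2 = 258.1 kips.
Remaining web compression depth: a_w = (T − C_f)/(0.85 f'_c b_w) = (610.8 − 258.1)/(0.85 × 3 × 13.9) = 9.951 in.
M_n = C_f(d − h_f/2) + (T − C_f)(d − a_w/2) = 258.1 × (22.5 − 2.1) + 352.7 × (22.5 − 4.9755) = 5265.2 + 6180.9 = 11446.1 kip·in.
M_n = 11446.1/12 = 953.84 kip·ft.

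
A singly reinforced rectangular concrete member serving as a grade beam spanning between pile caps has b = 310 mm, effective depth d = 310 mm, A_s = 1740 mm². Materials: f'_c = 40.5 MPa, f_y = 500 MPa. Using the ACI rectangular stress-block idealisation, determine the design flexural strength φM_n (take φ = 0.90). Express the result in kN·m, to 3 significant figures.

T = A_s f_y = 1740 × 500 = 870000 N = 870 kN.
From C = T: a = T/(0.85 f'_c b) = 870000/(0.85 × 40.5 × 310) = 81.52 mm.
M_n = T(d − a/2) = 870 kN × (310 − 40.76) mm = 234.24 kN·m.
φM_n = 0.90 × 234.24 = 210.82 kN·m.

φM_n ≈ 211 kN·m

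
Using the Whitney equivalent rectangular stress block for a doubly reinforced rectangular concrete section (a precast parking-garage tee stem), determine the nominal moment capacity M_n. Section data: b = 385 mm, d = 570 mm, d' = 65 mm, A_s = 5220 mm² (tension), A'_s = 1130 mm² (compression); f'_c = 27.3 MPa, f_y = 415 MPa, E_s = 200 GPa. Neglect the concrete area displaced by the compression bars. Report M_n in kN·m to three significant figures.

Assume both tension and compression steel yield.
Net tension couple steel: A_s − A'_s = 4090 mm².
a = (A_s − A'_s) f_y / (0.85 f'_c b) = 1697350/(0.85 × 27.3 × 385) = 189.99 mm.
c = a/β₁ = 189.99/0.85 = 223.52 mm; ε'_s = 0.003(c − d')/c = 0.0021 ≥ f_y/E_s = 0.0021, so compression steel does yield.
M_n = (A_s − A'_s) f_y (d − a/2) + A'_s f_y (d − d') = [1697350 × (570 − 94.995) + 468950 × (570 − 65)] × 10⁻⁶ = 806.25 + 236.82 = 1043.07 kN·m.

M_n ≈ 1040 kN·m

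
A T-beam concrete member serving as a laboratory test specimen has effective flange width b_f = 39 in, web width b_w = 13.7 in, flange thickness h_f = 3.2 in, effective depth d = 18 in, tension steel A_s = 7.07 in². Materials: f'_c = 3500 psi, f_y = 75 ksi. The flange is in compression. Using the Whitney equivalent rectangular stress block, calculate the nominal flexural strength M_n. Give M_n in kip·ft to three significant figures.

M_n ≈ 678 kip·ft

Tension: T = A_s f_y = 7.07 × 75 = 530.25 kips.
Try a within the flange: a = T/(0.85 f'_c b_f) = 530.25/(0.85 × 3.5 × 39) = 4.570 in.
a = 4.570 > h_f = 3.2 in: the block extends into the web. Split into flange-overhang and web parts.
C_f = 0.85 f'_c (b_f − b_w) h_f = 0.85 × 3.5 × (39 − 13.7) × 3.2 = 240.9 kips.
Remaining web compression depth: a_w = (T − C_f)/(0.85 f'_c b_w) = (530.25 − 240.9)/(0.85 × 3.5 × 13.7) = 7.099 in.
M_n = C_f(d − h_f/2) + (T − C_f)(d − a_w/2) = 240.9 × (18 − 1.6) + 289.35 × (18 − 3.5495) = 3950.8 + 4181.3 = 8132.1 kip·in.
M_n = 8132.1/12 = 677.68 kip·ft.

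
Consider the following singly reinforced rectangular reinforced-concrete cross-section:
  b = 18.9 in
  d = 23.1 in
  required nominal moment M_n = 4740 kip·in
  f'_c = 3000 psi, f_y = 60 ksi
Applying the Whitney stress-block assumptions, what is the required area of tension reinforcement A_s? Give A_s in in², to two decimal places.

A_s ≈ 3.81 in²

From M_n = 0.85 f'_c a b (d − a/2):
a = d − √(d² − 2M_n/(0.85 f'_c b)) = 23.1 − √(23.1² − 2 × 4740/(0.85 × 3 × 18.9)) = 4.745 in.
A_s = 0.85 f'_c a b / f_y = 0.85 × 3 × 4.745 × 18.9 / 60 = 3.811 in².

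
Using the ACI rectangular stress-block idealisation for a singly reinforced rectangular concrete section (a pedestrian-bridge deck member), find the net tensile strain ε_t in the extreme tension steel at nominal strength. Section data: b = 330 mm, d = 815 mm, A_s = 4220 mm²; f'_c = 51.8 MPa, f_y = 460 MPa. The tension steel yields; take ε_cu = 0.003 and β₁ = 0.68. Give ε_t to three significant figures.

a = A_s f_y/(0.85 f'_c b) = 133.60 mm.
β₁ = 0.68, so c = a/β₁ = 133.60/0.68 = 196.47 mm.
From the linear strain diagram with ε_cu = 0.003: ε_t = 0.003 (d − c)/c = 0.003 × (815 − 196.47)/196.47 = 0.00944.
Since ε_t ≥ 0.005, the section is tension-controlled.

ε_t ≈ 0.00944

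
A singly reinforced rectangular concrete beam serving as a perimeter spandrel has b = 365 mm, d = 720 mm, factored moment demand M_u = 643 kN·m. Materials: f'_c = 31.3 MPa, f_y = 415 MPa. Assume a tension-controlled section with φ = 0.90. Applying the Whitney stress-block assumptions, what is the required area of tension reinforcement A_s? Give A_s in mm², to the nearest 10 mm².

M_n = M_u/φ = 643/0.90 = 714.444 kN·m.
With M_n = 0.85 f'_c a b (d − a/2), solve the quadratic for a:
a = d − √(d² − 2M_n/(0.85 f'_c b)) = 720 − √(720² − 2 × 714.444×10⁶/(0.85 × 31.3 × 365)) = 110.69 mm.
A_s = 0.85 f'_c a b / f_y = 0.85 × 31.3 × 110.69 × 365 / 415 = 2590.1 mm².

A_s ≈ 2590 mm²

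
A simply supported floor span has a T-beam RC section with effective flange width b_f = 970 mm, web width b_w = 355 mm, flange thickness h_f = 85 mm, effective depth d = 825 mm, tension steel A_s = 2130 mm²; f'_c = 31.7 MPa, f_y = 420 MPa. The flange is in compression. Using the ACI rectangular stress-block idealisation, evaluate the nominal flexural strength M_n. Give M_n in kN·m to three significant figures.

Tension: T = A_s f_y = 2130 × 420 = 894600 N.
Try a within the flange: a = T/(0.85 f'_c b_f) = 894600/(0.85 × 31.7 × 970) = 34.23 mm.
Since a = 34.23 ≤ h_f = 85 mm, the stress block lies entirely in the flange; analyse as a rectangular beam of width b_f.
M_n = T(d − a/2) = 894600 × (825 − 17.115) = 722.73 × 10⁶ N·mm.
M_n = 722.73 kN·m.

M_n ≈ 723 kN·m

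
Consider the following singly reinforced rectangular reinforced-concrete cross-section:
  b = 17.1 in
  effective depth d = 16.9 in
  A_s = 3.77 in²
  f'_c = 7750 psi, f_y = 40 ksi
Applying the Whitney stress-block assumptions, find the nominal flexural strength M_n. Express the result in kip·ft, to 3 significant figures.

T = A_s f_y = 3.77 × 40 = 150.8 kips.
a = T/(0.85 f'_c b) = 150.8/(0.85 × 7.75 × 17.1) = 1.339 in.
M_n = T(d − a/2) = 150.8 × (16.9 − 0.6695) = 2447.6 kip·in = 2447.6/12 = 203.97 kip·ft.

M_n ≈ 204 kip·ft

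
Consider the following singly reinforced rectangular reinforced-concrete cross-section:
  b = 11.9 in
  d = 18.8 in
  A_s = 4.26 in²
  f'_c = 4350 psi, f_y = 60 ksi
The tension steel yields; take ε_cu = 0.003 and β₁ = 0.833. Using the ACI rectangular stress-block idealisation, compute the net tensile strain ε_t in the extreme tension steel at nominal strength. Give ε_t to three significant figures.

ε_t ≈ 0.00509

a = A_s f_y/(0.85 f'_c b) = 5.809 in.
β₁ = 0.833, so c = a/β₁ = 5.809/0.833 = 6.974 in.
From the linear strain diagram with ε_cu = 0.003: ε_t = 0.003 (d − c)/c = 0.003 × (18.8 − 6.974)/6.974 = 0.00509.
Since ε_t ≥ 0.005, the section is tension-controlled.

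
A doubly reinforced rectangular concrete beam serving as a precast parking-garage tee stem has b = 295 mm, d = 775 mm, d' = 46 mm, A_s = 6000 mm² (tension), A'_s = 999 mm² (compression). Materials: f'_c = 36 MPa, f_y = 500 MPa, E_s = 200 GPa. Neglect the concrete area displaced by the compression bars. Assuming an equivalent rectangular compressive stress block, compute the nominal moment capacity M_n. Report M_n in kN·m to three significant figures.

Assume both tension and compression steel yield.
Net tension couple steel: A_s − A'_s = 5001 mm².
a = (A_s − A'_s) f_y / (0.85 f'_c b) = 2500500/(0.85 × 36 × 295) = 277.00 mm.
c = a/β₁ = 277.00/0.793 = 349.31 mm; ε'_s = 0.003(c − d')/c = 0.0026 ≥ f_y/E_s = 0.0025, so compression steel does yield.
M_n = (A_s − A'_s) f_y (d − a/2) + A'_s f_y (d − d') = [2500500 × (775 − 138.5) + 499500 × (775 − 46)] × 10⁻⁶ = 1591.57 + 364.14 = 1955.71 kN·m.

M_n ≈ 1960 kN·m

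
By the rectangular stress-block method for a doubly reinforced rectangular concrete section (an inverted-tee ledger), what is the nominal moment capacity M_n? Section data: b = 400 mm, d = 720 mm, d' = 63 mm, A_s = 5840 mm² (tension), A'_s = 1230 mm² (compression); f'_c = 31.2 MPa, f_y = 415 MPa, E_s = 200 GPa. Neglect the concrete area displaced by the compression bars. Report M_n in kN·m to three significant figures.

Assume both tension and compression steel yield.
Net tension couple steel: A_s − A'_s = 4610 mm².
a = (A_s − A'_s) f_y / (0.85 f'_c b) = 1913150/(0.85 × 31.2 × 400) = 180.35 mm.
c = a/β₁ = 180.35/0.827 = 218.08 mm; ε'_s = 0.003(c − d')/c = 0.0021 ≥ f_y/E_s = 0.0021, so compression steel does yield.
M_n = (A_s − A'_s) f_y (d − a/2) + A'_s f_y (d − d') = [1913150 × (720 − 90.175) + 510450 × (720 − 63)] × 10⁻⁶ = 1204.95 + 335.37 = 1540.32 kN·m.

M_n ≈ 1540 kN·m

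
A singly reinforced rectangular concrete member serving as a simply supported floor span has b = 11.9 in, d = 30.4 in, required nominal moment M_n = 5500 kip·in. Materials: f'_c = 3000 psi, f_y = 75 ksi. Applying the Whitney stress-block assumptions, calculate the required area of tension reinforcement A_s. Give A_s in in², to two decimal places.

A_s ≈ 2.71 in²

From M_n = 0.85 f'_c a b (d − a/2):
a = d − √(d² − 2M_n/(0.85 f'_c b)) = 30.4 − √(30.4² − 2 × 5500/(0.85 × 3 × 11.9)) = 6.701 in.
A_s = 0.85 f'_c a b / f_y = 0.85 × 3 × 6.701 × 11.9 / 75 = 2.711 in².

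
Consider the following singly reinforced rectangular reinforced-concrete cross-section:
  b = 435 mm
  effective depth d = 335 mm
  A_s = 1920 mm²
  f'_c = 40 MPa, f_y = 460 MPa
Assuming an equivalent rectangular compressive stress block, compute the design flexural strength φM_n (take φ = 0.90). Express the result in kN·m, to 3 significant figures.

T = A_s f_y = 1920 × 460 = 883200 N = 883.2 kN.
From C = T: a = T/(0.85 f'_c b) = 883200/(0.85 × 40 × 435) = 59.72 mm.
M_n = T(d − a/2) = 883.2 kN × (335 − 29.86) mm = 269.50 kN·m.
φM_n = 0.90 × 269.50 = 242.55 kN·m.

φM_n ≈ 243 kN·m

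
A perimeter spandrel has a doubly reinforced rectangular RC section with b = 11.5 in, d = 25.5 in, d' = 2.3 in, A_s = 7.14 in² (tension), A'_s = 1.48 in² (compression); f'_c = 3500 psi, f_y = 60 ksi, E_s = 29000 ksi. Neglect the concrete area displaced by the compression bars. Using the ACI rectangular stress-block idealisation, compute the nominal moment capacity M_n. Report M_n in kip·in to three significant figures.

Assume both steels yield.
a = (A_s − A'_s) f_y/(0.85 f'_c b) = (7.14 − 1.48) × 60/(0.85 × 3.5 × 11.5) = 9.926 in.
c = a/β₁ = 9.926/0.85 = 11.678 in; ε'_s = 0.003(c − d')/c = 0.0024 ≥ ε_y = 0.0021, so the compression steel yields.
M_n = (A_s − A'_s) f_y (d − a/2) + A'_s f_y (d − d') = 339.6 × (25.5 − 4.963) + 88.8 × (25.5 − 2.3) = 6974.4 + 2060.2 = 9034.6 kip·in.

M_n ≈ 9030 kip·in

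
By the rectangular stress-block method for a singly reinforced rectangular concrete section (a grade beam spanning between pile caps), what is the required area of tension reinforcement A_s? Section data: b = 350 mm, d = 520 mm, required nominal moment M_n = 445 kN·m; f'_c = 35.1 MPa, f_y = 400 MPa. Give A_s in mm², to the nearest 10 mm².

With M_n = 0.85 f'_c a b (d − a/2), solve the quadratic for a:
a = d − √(d² − 2M_n/(0.85 f'_c b)) = 520 − √(520² − 2 × 445×10⁶/(0.85 × 35.1 × 350)) = 89.69 mm.
A_s = 0.85 f'_c a b / f_y = 0.85 × 35.1 × 89.69 × 350 / 400 = 2341.4 mm².

A_s ≈ 2340 mm²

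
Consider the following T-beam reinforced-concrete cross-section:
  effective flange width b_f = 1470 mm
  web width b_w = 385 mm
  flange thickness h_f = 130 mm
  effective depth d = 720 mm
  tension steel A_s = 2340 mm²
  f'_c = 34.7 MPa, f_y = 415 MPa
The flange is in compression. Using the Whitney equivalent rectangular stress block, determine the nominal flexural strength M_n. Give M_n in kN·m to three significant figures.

M_n ≈ 688 kN·m

Tension: T = A_s f_y = 2340 × 415 = 971100 N.
Try a within the flange: a = T/(0.85 f'_c b_f) = 971100/(0.85 × 34.7 × 1470) = 22.40 mm.
Since a = 22.40 ≤ h_f = 130 mm, the stress block lies entirely in the flange; analyse as a rectangular beam of width b_f.
M_n = T(d − a/2) = 971100 × (720 − 11.2) = 688.32 × 10⁶ N·mm.
M_n = 688.32 kN·m.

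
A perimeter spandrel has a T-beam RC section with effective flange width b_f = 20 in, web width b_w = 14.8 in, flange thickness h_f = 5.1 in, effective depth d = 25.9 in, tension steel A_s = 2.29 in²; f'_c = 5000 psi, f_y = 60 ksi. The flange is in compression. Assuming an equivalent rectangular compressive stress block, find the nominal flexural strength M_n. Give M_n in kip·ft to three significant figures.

Tension: T = A_s f_y = 2.29 × 60 = 137.4 kips.
Try a within the flange: a = T/(0.85 f'_c b_f) = 137.4/(0.85 × 5 × 20) = 1.616 in.
Since a = 1.616 ≤ h_f = 5.1 in, the stress block lies entirely in the flange; analyse as a rectangular beam of width b_f.
M_n = T(d − a/2) = 137.4 × (25.9 − 0.808) = 3447.6 kip·in.
M_n = 3447.6/12 = 287.30 kip·ft.

M_n ≈ 287 kip·ft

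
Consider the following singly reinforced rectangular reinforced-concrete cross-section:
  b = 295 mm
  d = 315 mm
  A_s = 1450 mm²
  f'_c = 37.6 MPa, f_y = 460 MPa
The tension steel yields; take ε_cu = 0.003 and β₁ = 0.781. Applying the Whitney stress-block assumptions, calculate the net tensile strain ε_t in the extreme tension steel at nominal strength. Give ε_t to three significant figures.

ε_t ≈ 0.00743

a = A_s f_y/(0.85 f'_c b) = 70.75 mm.
β₁ = 0.781, so c = a/β₁ = 70.75/0.781 = 90.59 mm.
From the linear strain diagram with ε_cu = 0.003: ε_t = 0.003 (d − c)/c = 0.003 × (315 − 90.59)/90.59 = 0.00743.
Since ε_t ≥ 0.005, the section is tension-controlled.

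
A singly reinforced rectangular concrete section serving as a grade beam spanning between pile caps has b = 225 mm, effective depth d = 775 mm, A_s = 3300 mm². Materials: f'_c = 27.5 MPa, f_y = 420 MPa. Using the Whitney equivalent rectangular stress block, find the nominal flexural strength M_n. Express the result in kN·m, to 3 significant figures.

M_n ≈ 892 kN·m

T = A_s f_y = 3300 × 420 = 1386000 N = 1386 kN.
From C = T: a = T/(0.85 f'_c b) = 1386000/(0.85 × 27.5 × 225) = 263.53 mm.
M_n = T(d − a/2) = 1386 kN × (775 − 131.765) mm = 891.52 kN·m.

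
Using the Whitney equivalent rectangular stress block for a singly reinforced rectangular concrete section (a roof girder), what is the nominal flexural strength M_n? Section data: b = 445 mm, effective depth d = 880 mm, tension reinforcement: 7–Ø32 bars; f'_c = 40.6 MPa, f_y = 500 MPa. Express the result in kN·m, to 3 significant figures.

A_s = 7 × 804 = 5628 mm².
T = A_s f_y = 5628 × 500 = 2814000 N = 2814 kN.
From C = T: a = T/(0.85 f'_c b) = 2814000/(0.85 × 40.6 × 445) = 183.24 mm.
M_n = T(d − a/2) = 2814 kN × (880 − 91.62) mm = 2218.50 kN·m.

M_n ≈ 2220 kN·m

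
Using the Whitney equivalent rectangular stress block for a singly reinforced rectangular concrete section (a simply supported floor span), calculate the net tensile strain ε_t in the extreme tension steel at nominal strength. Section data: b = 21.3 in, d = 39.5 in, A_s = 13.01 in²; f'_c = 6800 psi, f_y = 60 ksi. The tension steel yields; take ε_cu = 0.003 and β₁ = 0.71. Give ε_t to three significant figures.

a = A_s f_y/(0.85 f'_c b) = 6.340 in.
β₁ = 0.71, so c = a/β₁ = 6.340/0.71 = 8.930 in.
From the linear strain diagram with ε_cu = 0.003: ε_t = 0.003 (d − c)/c = 0.003 × (39.5 − 8.930)/8.930 = 0.0103.
Since ε_t ≥ 0.005, the section is tension-controlled.

ε_t ≈ 0.0103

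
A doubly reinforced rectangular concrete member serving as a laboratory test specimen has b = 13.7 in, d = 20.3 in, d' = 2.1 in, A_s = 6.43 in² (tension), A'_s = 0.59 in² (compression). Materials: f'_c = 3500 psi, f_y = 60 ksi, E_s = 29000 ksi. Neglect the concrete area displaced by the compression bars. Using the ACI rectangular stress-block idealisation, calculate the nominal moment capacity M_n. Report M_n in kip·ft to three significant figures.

Assume both steels yield.
a = (A_s − A'_s) f_y/(0.85 f'_c b) = (6.43 − 0.59) × 60/(0.85 × 3.5 × 13.7) = 8.597 in.
c = a/β₁ = 8.597/0.85 = 10.114 in; ε'_s = 0.003(c − d')/c = 0.0024 ≥ ε_y = 0.0021, so the compression steel yields.
M_n = (A_s − A'_s) f_y (d − a/2) + A'_s f_y (d − d') = 350.4 × (20.3 − 4.2985) + 35.4 × (20.3 − 2.1) = 5606.9 + 644.3 = 6251.2 kip·in = 6251.2/12 = 520.93 kip·ft.

M_n ≈ 521 kip·ft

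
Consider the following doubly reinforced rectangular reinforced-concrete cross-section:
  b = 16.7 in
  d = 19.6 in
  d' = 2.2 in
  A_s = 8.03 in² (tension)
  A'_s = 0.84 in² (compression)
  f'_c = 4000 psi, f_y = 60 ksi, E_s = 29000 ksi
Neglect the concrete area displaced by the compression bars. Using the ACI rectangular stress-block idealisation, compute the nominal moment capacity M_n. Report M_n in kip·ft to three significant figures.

Assume both steels yield.
a = (A_s − A'_s) f_y/(0.85 f'_c b) = (8.03 − 0.84) × 60/(0.85 × 4 × 16.7) = 7.598 in.
c = a/β₁ = 7.598/0.85 = 8.939 in; ε'_s = 0.003(c − d')/c = 0.0023 ≥ ε_y = 0.0021, so the compression steel yields.
M_n = (A_s − A'_s) f_y (d − a/2) + A'_s f_y (d − d') = 431.4 × (19.6 − 3.799) + 50.4 × (19.6 − 2.2) = 6816.6 + 877.0 = 7693.6 kip·in = 7693.6/12 = 641.13 kip·ft.

M_n ≈ 641 kip·ft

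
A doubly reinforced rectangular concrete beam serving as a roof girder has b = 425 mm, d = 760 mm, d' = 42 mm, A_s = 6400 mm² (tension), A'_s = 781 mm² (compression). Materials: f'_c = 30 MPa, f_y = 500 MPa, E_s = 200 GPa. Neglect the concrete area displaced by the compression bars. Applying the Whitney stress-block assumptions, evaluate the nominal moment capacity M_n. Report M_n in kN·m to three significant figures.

Assume both tension and compression steel yield.
Net tension couple steel: A_s − A'_s = 5619 mm².
a = (A_s − A'_s) f_y / (0.85 f'_c b) = 2809500/(0.85 × 30 × 425) = 259.24 mm.
c = a/β₁ = 259.24/0.836 = 310.10 mm; ε'_s = 0.003(c − d')/c = 0.0026 ≥ f_y/E_s = 0.0025, so compression steel does yield.
M_n = (A_s − A'_s) f_y (d − a/2) + A'_s f_y (d − d') = [2809500 × (760 − 129.62) + 390500 × (760 − 42)] × 10⁻⁶ = 1771.05 + 280.38 = 2051.43 kN·m.

M_n ≈ 2050 kN·m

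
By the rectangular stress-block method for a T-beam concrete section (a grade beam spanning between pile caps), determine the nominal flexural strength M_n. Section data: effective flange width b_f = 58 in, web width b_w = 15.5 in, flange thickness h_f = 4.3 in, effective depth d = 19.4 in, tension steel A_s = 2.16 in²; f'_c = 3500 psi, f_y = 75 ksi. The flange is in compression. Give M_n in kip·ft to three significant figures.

M_n ≈ 256 kip·ft

Tension: T = A_s f_y = 2.16 × 75 = 162 kips.
Try a within the flange: a = T/(0.85 f'_c b_f) = 162/(0.85 × 3.5 × 58) = 0.939 in.
Since a = 0.939 ≤ h_f = 4.3 in, the stress block lies entirely in the flange; analyse as a rectangular beam of width b_f.
M_n = T(d − a/2) = 162 × (19.4 − 0.4695) = 3066.7 kip·in.
M_n = 3066.7/12 = 255.56 kip·ft.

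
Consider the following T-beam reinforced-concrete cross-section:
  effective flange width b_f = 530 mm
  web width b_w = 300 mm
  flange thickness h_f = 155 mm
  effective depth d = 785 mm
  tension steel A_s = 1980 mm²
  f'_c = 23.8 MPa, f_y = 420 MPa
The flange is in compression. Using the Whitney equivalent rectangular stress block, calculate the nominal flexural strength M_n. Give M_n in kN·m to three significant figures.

Tension: T = A_s f_y = 1980 × 420 = 831600 N.
Try a within the flange: a = T/(0.85 f'_c b_f) = 831600/(0.85 × 23.8 × 530) = 77.56 mm.
Since a = 77.56 ≤ h_f = 155 mm, the stress block lies entirely in the flange; analyse as a rectangular beam of width b_f.
M_n = T(d − a/2) = 831600 × (785 − 38.78) = 620.56 × 10⁶ N·mm.
M_n = 620.56 kN·m.

M_n ≈ 621 kN·m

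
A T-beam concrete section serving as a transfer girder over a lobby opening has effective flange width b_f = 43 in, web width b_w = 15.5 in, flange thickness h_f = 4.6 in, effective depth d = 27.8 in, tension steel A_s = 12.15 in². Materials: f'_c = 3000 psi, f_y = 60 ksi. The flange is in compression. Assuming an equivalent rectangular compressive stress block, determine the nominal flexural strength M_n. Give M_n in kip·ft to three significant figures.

Tension: T = A_s f_y = 12.15 × 60 = 729 kips.
Try a within the flange: a = T/(0.85 f'_c b_f) = 729/(0.85 × 3 × 43) = 6.648 in.
a = 6.648 > h_f = 4.6 in: the block extends into the web. Split into flange-overhang and web parts.
C_f = 0.85 f'_c (b_f − b_w) h_f = 0.85 × 3 × (43 − 15.5) × 4.6 = 322.6 kips.
Remaining web compression depth: a_w = (T − C_f)/(0.85 f'_c b_w) = (729 − 322.6)/(0.85 × 3 × 15.5) = 10.282 in.
M_n = C_f(d − h_f/2) + (T − C_f)(d − a_w/2) = 322.6 × (27.8 − 2.3) + 406.4 × (27.8 − 5.141) = 8226.3 + 9208.6 = 17434.9 kip·in.
M_n = 17434.9/12 = 1452.91 kip·ft.

M_n ≈ 1450 kip·ft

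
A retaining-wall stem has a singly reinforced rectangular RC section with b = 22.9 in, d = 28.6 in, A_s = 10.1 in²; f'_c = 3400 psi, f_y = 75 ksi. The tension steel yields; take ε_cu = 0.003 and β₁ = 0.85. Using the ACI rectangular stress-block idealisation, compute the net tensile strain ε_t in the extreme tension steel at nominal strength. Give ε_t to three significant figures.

ε_t ≈ 0.00337

a = A_s f_y/(0.85 f'_c b) = 11.446 in.
β₁ = 0.85, so c = a/β₁ = 11.446/0.85 = 13.466 in.
From the linear strain diagram with ε_cu = 0.003: ε_t = 0.003 (d − c)/c = 0.003 × (28.6 − 13.466)/13.466 = 0.00337.
ε_t < 0.004 — the section is over-reinforced for flexure under ACI limits.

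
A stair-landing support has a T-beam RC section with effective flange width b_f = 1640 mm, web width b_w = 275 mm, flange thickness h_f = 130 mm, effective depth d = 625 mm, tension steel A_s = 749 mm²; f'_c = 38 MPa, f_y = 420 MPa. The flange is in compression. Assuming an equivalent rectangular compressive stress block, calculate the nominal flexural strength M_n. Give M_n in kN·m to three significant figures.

Tension: T = A_s f_y = 749 × 420 = 314580 N.
Try a within the flange: a = T/(0.85 f'_c b_f) = 314580/(0.85 × 38 × 1640) = 5.94 mm.
Since a = 5.94 ≤ h_f = 130 mm, the stress block lies entirely in the flange; analyse as a rectangular beam of width b_f.
M_n = T(d − a/2) = 314580 × (625 − 2.97) = 195.68 × 10⁶ N·mm.
M_n = 195.68 kN·m.

M_n ≈ 196 kN·m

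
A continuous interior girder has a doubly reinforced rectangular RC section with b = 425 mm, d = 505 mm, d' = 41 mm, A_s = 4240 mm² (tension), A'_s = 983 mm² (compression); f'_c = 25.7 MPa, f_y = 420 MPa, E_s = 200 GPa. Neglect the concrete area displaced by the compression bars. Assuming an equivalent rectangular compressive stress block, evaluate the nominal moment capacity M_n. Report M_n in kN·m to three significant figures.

Assume both tension and compression steel yield.
Net tension couple steel: A_s − A'_s = 3257 mm².
a = (A_s − A'_s) f_y / (0.85 f'_c b) = 1367940/(0.85 × 25.7 × 425) = 147.34 mm.
c = a/β₁ = 147.34/0.85 = 173.34 mm; ε'_s = 0.003(c − d')/c = 0.0023 ≥ f_y/E_s = 0.0021, so compression steel does yield.
M_n = (A_s − A'_s) f_y (d − a/2) + A'_s f_y (d − d') = [1367940 × (505 − 73.67) + 412860 × (505 − 41)] × 10⁻⁶ = 590.03 + 191.57 = 781.60 kN·m.

M_n ≈ 782 kN·m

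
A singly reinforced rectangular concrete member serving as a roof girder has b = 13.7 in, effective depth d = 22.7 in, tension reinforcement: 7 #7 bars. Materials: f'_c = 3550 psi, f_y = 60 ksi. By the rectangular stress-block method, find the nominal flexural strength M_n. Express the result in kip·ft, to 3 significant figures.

A_s = 7 × 0.6 = 4.2 in².
T = A_s f_y = 4.2 × 60 = 252 kips.
a = T/(0.85 f'_c b) = 252/(0.85 × 3.55 × 13.7) = 6.096 in.
M_n = T(d − a/2) = 252 × (22.7 − 3.048) = 4952.3 kip·in = 4952.3/12 = 412.69 kip·ft.

M_n ≈ 413 kip·ft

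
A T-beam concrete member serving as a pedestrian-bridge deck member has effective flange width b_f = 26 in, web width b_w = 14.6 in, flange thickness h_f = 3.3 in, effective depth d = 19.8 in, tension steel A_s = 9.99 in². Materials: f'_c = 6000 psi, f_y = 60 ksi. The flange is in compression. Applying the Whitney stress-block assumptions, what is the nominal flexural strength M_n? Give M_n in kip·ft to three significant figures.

M_n ≈ 870 kip·ft

Tension: T = A_s f_y = 9.99 × 60 = 599.4 kips.
Try a within the flange: a = T/(0.85 f'_c b_f) = 599.4/(0.85 × 6 × 26) = 4.520 in.
a = 4.520 > h_f = 3.3 in: the block extends into the web. Split into flange-overhang and web parts.
C_f = 0.85 f'_c (b_f − b_w) h_f = 0.85 × 6 × (26 − 14.6) × 3.3 = 191.9 kips.
Remaining web compression depth: a_w = (T − C_f)/(0.85 f'_c b_w) = (599.4 − 191.9)/(0.85 × 6 × 14.6) = 5.473 in.
M_n = C_f(d − h_f/2) + (T − C_f)(d − a_w/2) = 191.9 × (19.8 − 1.65) + 407.5 × (19.8 − 2.7365) = 3483.0 + 6953.4 = 10436.4 kip·in.
M_n = 10436.4/12 = 869.70 kip·ft.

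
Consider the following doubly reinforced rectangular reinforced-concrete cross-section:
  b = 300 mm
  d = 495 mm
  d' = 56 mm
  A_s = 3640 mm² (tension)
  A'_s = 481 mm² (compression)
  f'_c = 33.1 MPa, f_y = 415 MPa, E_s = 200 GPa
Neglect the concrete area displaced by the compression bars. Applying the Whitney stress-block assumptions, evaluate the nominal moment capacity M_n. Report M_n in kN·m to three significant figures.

Assume both tension and compression steel yield.
Net tension couple steel: A_s − A'_s = 3159 mm².
a = (A_s − A'_s) f_y / (0.85 f'_c b) = 1310985/(0.85 × 33.1 × 300) = 155.32 mm.
c = a/β₁ = 155.32/0.814 = 190.81 mm; ε'_s = 0.003(c − d')/c = 0.0021 ≥ f_y/E_s = 0.0021, so compression steel does yield.
M_n = (A_s − A'_s) f_y (d − a/2) + A'_s f_y (d − d') = [1310985 × (495 − 77.66) + 199615 × (495 − 56)] × 10⁻⁶ = 547.13 + 87.63 = 634.76 kN·m.

M_n ≈ 635 kN·m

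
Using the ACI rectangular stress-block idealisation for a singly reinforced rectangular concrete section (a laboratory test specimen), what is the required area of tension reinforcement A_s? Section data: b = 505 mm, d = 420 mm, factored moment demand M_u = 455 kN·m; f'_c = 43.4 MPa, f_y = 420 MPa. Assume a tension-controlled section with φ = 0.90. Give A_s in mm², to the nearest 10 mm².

M_n = M_u/φ = 455/0.90 = 505.556 kN·m.
With M_n = 0.85 f'_c a b (d − a/2), solve the quadratic for a:
a = d − √(d² − 2M_n/(0.85 f'_c b)) = 420 − √(420² − 2 × 505.556×10⁶/(0.85 × 43.4 × 505)) = 70.54 mm.
A_s = 0.85 f'_c a b / f_y = 0.85 × 43.4 × 70.54 × 505 / 420 = 3128.9 mm².

A_s ≈ 3130 mm²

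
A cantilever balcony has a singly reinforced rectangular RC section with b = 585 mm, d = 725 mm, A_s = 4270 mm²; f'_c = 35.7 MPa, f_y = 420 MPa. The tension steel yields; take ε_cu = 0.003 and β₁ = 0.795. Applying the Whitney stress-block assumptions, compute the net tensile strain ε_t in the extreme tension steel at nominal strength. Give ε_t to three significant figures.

a = A_s f_y/(0.85 f'_c b) = 101.03 mm.
β₁ = 0.795, so c = a/β₁ = 101.03/0.795 = 127.08 mm.
From the linear strain diagram with ε_cu = 0.003: ε_t = 0.003 (d − c)/c = 0.003 × (725 − 127.08)/127.08 = 0.0141.
Since ε_t ≥ 0.005, the section is tension-controlled.

ε_t ≈ 0.0141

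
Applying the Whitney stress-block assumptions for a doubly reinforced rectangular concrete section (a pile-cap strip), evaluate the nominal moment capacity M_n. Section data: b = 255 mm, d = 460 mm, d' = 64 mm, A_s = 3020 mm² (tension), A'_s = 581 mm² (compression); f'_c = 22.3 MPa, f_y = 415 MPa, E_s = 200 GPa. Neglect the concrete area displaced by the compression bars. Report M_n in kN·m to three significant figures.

M_n ≈ 455 kN·m

Assume both tension and compression steel yield.
Net tension couple steel: A_s − A'_s = 2439 mm².
a = (A_s − A'_s) f_y / (0.85 f'_c b) = 1012185/(0.85 × 22.3 × 255) = 209.41 mm.
c = a/β₁ = 209.41/0.85 = 246.36 mm; ε'_s = 0.003(c − d')/c = 0.0022 ≥ f_y/E_s = 0.0021, so compression steel does yield.
M_n = (A_s − A'_s) f_y (d − a/2) + A'_s f_y (d − d') = [1012185 × (460 − 104.705) + 241115 × (460 − 64)] × 10⁻⁶ = 359.62 + 95.48 = 455.10 kN·m.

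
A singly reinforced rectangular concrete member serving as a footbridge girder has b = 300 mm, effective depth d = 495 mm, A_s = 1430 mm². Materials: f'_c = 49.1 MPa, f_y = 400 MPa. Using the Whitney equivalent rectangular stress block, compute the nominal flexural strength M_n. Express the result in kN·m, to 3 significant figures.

M_n ≈ 270 kN·m

T = A_s f_y = 1430 × 400 = 572000 N = 572 kN.
From C = T: a = T/(0.85 f'_c b) = 572000/(0.85 × 49.1 × 300) = 45.69 mm.
M_n = T(d − a/2) = 572 kN × (495 − 22.845) mm = 270.07 kN·m.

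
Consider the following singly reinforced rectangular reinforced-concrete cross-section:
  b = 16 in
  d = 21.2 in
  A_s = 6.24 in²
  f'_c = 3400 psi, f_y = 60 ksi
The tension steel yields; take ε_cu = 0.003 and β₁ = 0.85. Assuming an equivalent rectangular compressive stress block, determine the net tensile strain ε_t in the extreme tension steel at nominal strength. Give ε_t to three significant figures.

ε_t ≈ 0.00368

a = A_s f_y/(0.85 f'_c b) = 8.097 in.
β₁ = 0.85, so c = a/β₁ = 8.097/0.85 = 9.526 in.
From the linear strain diagram with ε_cu = 0.003: ε_t = 0.003 (d − c)/c = 0.003 × (21.2 − 9.526)/9.526 = 0.00368.
ε_t < 0.004 — the section is over-reinforced for flexure under ACI limits.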